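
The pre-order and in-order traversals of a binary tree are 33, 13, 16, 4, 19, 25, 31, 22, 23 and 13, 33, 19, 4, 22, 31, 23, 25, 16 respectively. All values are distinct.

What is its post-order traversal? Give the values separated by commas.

The first element of pre-order is the root; it splits in-order into left and right subtrees.
Root 33: left subtree has 1 node {13}, right has 7 {19, 4, 22, 31, 23, 25, 16}.
  Root 16: left subtree has 6 nodes {19, 4, 22, 31, 23, 25}, right has 0 { }.
    Root 4: left subtree has 1 node {19}, right has 4 {22, 31, 23, 25}.
      Root 25: left subtree has 3 nodes {22, 31, 23}, right has 0 { }.
        Root 31: left subtree has 1 node {22}, right has 1 {23}.

13, 19, 22, 23, 31, 25, 4, 16, 33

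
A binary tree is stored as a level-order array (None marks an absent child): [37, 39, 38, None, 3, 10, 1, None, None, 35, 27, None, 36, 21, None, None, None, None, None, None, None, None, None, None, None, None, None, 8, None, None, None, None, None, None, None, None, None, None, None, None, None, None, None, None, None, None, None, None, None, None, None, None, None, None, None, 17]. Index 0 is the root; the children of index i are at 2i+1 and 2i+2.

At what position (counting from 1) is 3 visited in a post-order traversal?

3

Post-order visits the left subtree, then the right subtree, then the node.
At 37: go left to 39.
  At 39: no left child.
  At 39: go right to 3.
    At 3: go left to 35.
      35 is a leaf — visit 35.
    At 3: go right to 27.
      27 is a leaf — visit 27.
    Visit 3.
  Visit 39.
At 37: go right to 38.
  At 38: go left to 10.
    At 10: no left child.
    At 10: go right to 36.
      36 is a leaf — visit 36.
    Visit 10.
  At 38: go right to 1.
    At 1: go left to 21.
      At 21: go left to 8.
        At 8: go left to 17.
          17 is a leaf — visit 17.
        At 8: no right child.
        Visit 8.
      At 21: no right child.
      Visit 21.
    At 1: no right child.
    Visit 1.
  Visit 38.
Visit 37.
Full post-order sequence: 35, 27, 3, 39, 36, 10, 17, 8, 21, 1, 38, 37.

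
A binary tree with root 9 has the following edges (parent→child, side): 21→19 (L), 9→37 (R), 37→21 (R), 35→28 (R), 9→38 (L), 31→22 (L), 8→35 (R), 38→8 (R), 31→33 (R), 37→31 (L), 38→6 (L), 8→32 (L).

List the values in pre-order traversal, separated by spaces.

9 38 6 8 32 35 28 37 31 22 33 21 19

Pre-order visits the node, then its left subtree, then its right subtree.
Visit 9.
At 9: go left to 38.
  Visit 38.
  At 38: go left to 6.
    6 is a leaf — visit 6.
  At 38: go right to 8.
    Visit 8.
    At 8: go left to 32.
      32 is a leaf — visit 32.
    At 8: go right to 35.
      Visit 35.
      At 35: no left child.
      At 35: go right to 28.
        28 is a leaf — visit 28.
At 9: go right to 37.
  Visit 37.
  At 37: go left to 31.
    Visit 31.
    At 31: go left to 22.
      22 is a leaf — visit 22.
    At 31: go right to 33.
      33 is a leaf — visit 33.
  At 37: go right to 21.
    Visit 21.
    At 21: go left to 19.
      19 is a leaf — visit 19.
    At 21: no right child.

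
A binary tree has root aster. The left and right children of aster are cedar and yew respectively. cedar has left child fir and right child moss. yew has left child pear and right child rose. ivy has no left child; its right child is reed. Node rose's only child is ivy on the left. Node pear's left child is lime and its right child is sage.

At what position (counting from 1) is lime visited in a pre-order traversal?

Pre-order visits the node, then its left subtree, then its right subtree.
Visit aster.
At aster: go left to cedar.
  Visit cedar.
  At cedar: go left to fir.
    fir is a leaf — visit fir.
  At cedar: go right to moss.
    moss is a leaf — visit moss.
At aster: go right to yew.
  Visit yew.
  At yew: go left to pear.
    Visit pear.
    At pear: go left to lime.
      lime is a leaf — visit lime.
    At pear: go right to sage.
      sage is a leaf — visit sage.
  At yew: go right to rose.
    Visit rose.
    At rose: go left to ivy.
      Visit ivy.
      At ivy: no left child.
      At ivy: go right to reed.
        reed is a leaf — visit reed.
    At rose: no right child.
Full pre-order sequence: aster, cedar, fir, moss, yew, pear, lime, sage, rose, ivy, reed.

7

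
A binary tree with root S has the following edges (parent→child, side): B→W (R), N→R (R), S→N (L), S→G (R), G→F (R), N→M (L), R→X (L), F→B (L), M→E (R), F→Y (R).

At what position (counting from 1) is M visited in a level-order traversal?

Level-order visits nodes level by level from the root, left to right within each level.
Level 0: S
Level 1: N, G
Level 2: M, R, F
Level 3: E, X, B, Y
Level 4: W
Full level-order sequence: S, N, G, M, R, F, E, X, B, Y, W.

4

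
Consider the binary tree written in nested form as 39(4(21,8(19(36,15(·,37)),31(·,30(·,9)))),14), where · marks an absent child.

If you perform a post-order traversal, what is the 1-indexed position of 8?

9

Post-order visits the left subtree, then the right subtree, then the node.
At 39: go left to 4.
  At 4: go left to 21.
    21 is a leaf — visit 21.
  At 4: go right to 8.
    At 8: go left to 19.
      At 19: go left to 36.
        36 is a leaf — visit 36.
      At 19: go right to 15.
        At 15: no left child.
        At 15: go right to 37.
          37 is a leaf — visit 37.
        Visit 15.
      Visit 19.
    At 8: go right to 31.
      At 31: no left child.
      At 31: go right to 30.
        At 30: no left child.
        At 30: go right to 9.
          9 is a leaf — visit 9.
        Visit 30.
      Visit 31.
    Visit 8.
  Visit 4.
At 39: go right to 14.
  14 is a leaf — visit 14.
Visit 39.
Full post-order sequence: 21, 36, 37, 15, 19, 9, 30, 31, 8, 4, 14, 39.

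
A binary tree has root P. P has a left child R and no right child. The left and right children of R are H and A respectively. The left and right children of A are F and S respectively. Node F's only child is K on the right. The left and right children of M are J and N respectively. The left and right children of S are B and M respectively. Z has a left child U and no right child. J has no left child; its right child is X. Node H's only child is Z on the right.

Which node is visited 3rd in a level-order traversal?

Level-order visits nodes level by level from the root, left to right within each level.
Level 0: P
Level 1: R
Level 2: H, A
Level 3: Z, F, S
Level 4: U, K, B, M
Level 5: J, N
Level 6: X
Full level-order sequence: P, R, H, A, Z, F, S, U, K, B, M, J, N, X.

H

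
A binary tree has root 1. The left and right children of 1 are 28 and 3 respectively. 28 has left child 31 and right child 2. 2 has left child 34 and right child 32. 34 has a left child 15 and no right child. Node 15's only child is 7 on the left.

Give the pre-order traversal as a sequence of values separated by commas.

1, 28, 31, 2, 34, 15, 7, 32, 3

Pre-order visits the node, then its left subtree, then its right subtree.
Visit 1.
At 1: go left to 28.
  Visit 28.
  At 28: go left to 31.
    31 is a leaf — visit 31.
  At 28: go right to 2.
    Visit 2.
    At 2: go left to 34.
      Visit 34.
      At 34: go left to 15.
        Visit 15.
        At 15: go left to 7.
          7 is a leaf — visit 7.
        At 15: no right child.
      At 34: no right child.
    At 2: go right to 32.
      32 is a leaf — visit 32.
At 1: go right to 3.
  3 is a leaf — visit 3.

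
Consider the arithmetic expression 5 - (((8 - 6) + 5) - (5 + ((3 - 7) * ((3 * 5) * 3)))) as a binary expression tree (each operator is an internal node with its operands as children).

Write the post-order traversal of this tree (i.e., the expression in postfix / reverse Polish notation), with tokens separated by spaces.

5 8 6 - 5 + 5 3 7 - 3 5 * 3 * * + - -

Post-order on an expression tree gives postfix notation: for each operator, emit left operand, right operand, then the operator.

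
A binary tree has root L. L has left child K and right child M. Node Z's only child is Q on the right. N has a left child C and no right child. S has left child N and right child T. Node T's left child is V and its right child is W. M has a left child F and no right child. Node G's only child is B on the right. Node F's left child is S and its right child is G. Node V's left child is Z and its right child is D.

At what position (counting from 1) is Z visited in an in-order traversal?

6

In-order visits the left subtree, then the node, then the right subtree.
At L: go left to K.
  K is a leaf — visit K.
Visit L.
At L: go right to M.
  At M: go left to F.
    At F: go left to S.
      At S: go left to N.
        At N: go left to C.
          C is a leaf — visit C.
        Visit N.
        At N: no right child.
      Visit S.
      At S: go right to T.
        At T: go left to V.
          At V: go left to Z.
            At Z: no left child.
            Visit Z.
            At Z: go right to Q.
              Q is a leaf — visit Q.
          Visit V.
          At V: go right to D.
            D is a leaf — visit D.
        Visit T.
        At T: go right to W.
          W is a leaf — visit W.
    Visit F.
    At F: go right to G.
      At G: no left child.
      Visit G.
      At G: go right to B.
        B is a leaf — visit B.
  Visit M.
  At M: no right child.
Full in-order sequence: K, L, C, N, S, Z, Q, V, D, T, W, F, G, B, M.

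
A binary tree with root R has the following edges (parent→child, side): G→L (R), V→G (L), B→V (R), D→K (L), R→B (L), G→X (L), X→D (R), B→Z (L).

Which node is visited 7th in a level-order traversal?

Level-order visits nodes level by level from the root, left to right within each level.
Level 0: R
Level 1: B
Level 2: Z, V
Level 3: G
Level 4: X, L
Level 5: D
Level 6: K
Full level-order sequence: R, B, Z, V, G, X, L, D, K.

L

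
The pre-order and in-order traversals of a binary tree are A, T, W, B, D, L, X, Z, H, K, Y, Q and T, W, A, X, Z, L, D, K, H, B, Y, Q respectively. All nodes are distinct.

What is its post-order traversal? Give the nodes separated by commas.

The first element of pre-order is the root; it splits in-order into left and right subtrees.
Root A: left subtree has 2 nodes {T, W}, right has 9 {X, Z, L, D, K, H, B, Y, Q}.
  Root T: left subtree has 0 nodes { }, right has 1 {W}.
  Root B: left subtree has 6 nodes {X, Z, L, D, K, H}, right has 2 {Y, Q}.
    Root D: left subtree has 3 nodes {X, Z, L}, right has 2 {K, H}.
      Root L: left subtree has 2 nodes {X, Z}, right has 0 { }.
        Root X: left subtree has 0 nodes { }, right has 1 {Z}.
      Root H: left subtree has 1 node {K}, right has 0 { }.
    Root Y: left subtree has 0 nodes { }, right has 1 {Q}.

W, T, Z, X, L, K, H, D, Q, Y, B, A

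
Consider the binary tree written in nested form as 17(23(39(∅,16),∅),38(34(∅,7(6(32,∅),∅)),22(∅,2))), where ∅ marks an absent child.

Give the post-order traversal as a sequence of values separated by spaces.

Post-order visits the left subtree, then the right subtree, then the node.
At 17: go left to 23.
  At 23: go left to 39.
    At 39: no left child.
    At 39: go right to 16.
      16 is a leaf — visit 16.
    Visit 39.
  At 23: no right child.
  Visit 23.
At 17: go right to 38.
  At 38: go left to 34.
    At 34: no left child.
    At 34: go right to 7.
      At 7: go left to 6.
        At 6: go left to 32.
          32 is a leaf — visit 32.
        At 6: no right child.
        Visit 6.
      At 7: no right child.
      Visit 7.
    Visit 34.
  At 38: go right to 22.
    At 22: no left child.
    At 22: go right to 2.
      2 is a leaf — visit 2.
    Visit 22.
  Visit 38.
Visit 17.

16 39 23 32 6 7 34 2 22 38 17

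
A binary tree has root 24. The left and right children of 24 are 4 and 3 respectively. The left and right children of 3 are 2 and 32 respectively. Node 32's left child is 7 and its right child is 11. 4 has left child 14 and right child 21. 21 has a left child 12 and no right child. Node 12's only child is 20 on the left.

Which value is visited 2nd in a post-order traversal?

20

Post-order visits the left subtree, then the right subtree, then the node.
At 24: go left to 4.
  At 4: go left to 14.
    14 is a leaf — visit 14.
  At 4: go right to 21.
    At 21: go left to 12.
      At 12: go left to 20.
        20 is a leaf — visit 20.
      At 12: no right child.
      Visit 12.
    At 21: no right child.
    Visit 21.
  Visit 4.
At 24: go right to 3.
  At 3: go left to 2.
    2 is a leaf — visit 2.
  At 3: go right to 32.
    At 32: go left to 7.
      7 is a leaf — visit 7.
    At 32: go right to 11.
      11 is a leaf — visit 11.
    Visit 32.
  Visit 3.
Visit 24.
Full post-order sequence: 14, 20, 12, 21, 4, 2, 7, 11, 32, 3, 24.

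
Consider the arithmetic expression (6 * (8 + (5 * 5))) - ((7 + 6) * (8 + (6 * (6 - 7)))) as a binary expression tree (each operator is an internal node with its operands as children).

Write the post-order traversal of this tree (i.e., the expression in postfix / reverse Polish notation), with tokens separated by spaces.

Post-order on an expression tree gives postfix notation: for each operator, emit left operand, right operand, then the operator.

6 8 5 5 * + * 7 6 + 8 6 6 7 - * + * -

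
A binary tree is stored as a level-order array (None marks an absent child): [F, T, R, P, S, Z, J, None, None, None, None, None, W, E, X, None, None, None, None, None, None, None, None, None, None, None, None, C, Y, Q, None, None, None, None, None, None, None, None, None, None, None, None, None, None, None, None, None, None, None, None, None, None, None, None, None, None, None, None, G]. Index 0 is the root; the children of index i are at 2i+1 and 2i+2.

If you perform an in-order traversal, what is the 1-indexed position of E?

9

In-order visits the left subtree, then the node, then the right subtree.
At F: go left to T.
  At T: go left to P.
    P is a leaf — visit P.
  Visit T.
  At T: go right to S.
    S is a leaf — visit S.
Visit F.
At F: go right to R.
  At R: go left to Z.
    At Z: no left child.
    Visit Z.
    At Z: go right to W.
      W is a leaf — visit W.
  Visit R.
  At R: go right to J.
    At J: go left to E.
      At E: go left to C.
        C is a leaf — visit C.
      Visit E.
      At E: go right to Y.
        At Y: no left child.
        Visit Y.
        At Y: go right to G.
          G is a leaf — visit G.
    Visit J.
    At J: go right to X.
      At X: go left to Q.
        Q is a leaf — visit Q.
      Visit X.
      At X: no right child.
Full in-order sequence: P, T, S, F, Z, W, R, C, E, Y, G, J, Q, X.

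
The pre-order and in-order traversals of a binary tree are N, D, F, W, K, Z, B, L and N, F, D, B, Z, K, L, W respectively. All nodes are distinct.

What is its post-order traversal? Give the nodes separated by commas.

F, B, Z, L, K, W, D, N

The first element of pre-order is the root; it splits in-order into left and right subtrees.
Root N: left subtree has 0 nodes { }, right has 7 {F, D, B, Z, K, L, W}.
  Root D: left subtree has 1 node {F}, right has 5 {B, Z, K, L, W}.
    Root W: left subtree has 4 nodes {B, Z, K, L}, right has 0 { }.
      Root K: left subtree has 2 nodes {B, Z}, right has 1 {L}.
        Root Z: left subtree has 1 node {B}, right has 0 { }.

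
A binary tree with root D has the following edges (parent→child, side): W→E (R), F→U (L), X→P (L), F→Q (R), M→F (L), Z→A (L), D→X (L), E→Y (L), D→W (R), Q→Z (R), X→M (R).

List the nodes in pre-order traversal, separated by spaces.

D X P M F U Q Z A W E Y

Pre-order visits the node, then its left subtree, then its right subtree.
Visit D.
At D: go left to X.
  Visit X.
  At X: go left to P.
    P is a leaf — visit P.
  At X: go right to M.
    Visit M.
    At M: go left to F.
      Visit F.
      At F: go left to U.
        U is a leaf — visit U.
      At F: go right to Q.
        Visit Q.
        At Q: no left child.
        At Q: go right to Z.
          Visit Z.
          At Z: go left to A.
            A is a leaf — visit A.
          At Z: no right child.
    At M: no right child.
At D: go right to W.
  Visit W.
  At W: no left child.
  At W: go right to E.
    Visit E.
    At E: go left to Y.
      Y is a leaf — visit Y.
    At E: no right child.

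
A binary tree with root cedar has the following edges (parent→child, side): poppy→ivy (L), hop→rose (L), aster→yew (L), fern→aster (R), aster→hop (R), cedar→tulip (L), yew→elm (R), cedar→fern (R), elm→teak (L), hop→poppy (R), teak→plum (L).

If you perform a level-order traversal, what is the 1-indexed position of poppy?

9

Level-order visits nodes level by level from the root, left to right within each level.
Level 0: cedar
Level 1: tulip, fern
Level 2: aster
Level 3: yew, hop
Level 4: elm, rose, poppy
Level 5: teak, ivy
Level 6: plum
Full level-order sequence: cedar, tulip, fern, aster, yew, hop, elm, rose, poppy, teak, ivy, plum.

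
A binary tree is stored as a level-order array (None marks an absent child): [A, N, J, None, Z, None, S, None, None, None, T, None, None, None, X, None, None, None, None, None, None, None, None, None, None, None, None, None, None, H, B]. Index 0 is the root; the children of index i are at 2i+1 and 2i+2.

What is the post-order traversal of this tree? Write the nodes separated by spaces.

Post-order visits the left subtree, then the right subtree, then the node.
At A: go left to N.
  At N: no left child.
  At N: go right to Z.
    At Z: no left child.
    At Z: go right to T.
      T is a leaf — visit T.
    Visit Z.
  Visit N.
At A: go right to J.
  At J: no left child.
  At J: go right to S.
    At S: no left child.
    At S: go right to X.
      At X: go left to H.
        H is a leaf — visit H.
      At X: go right to B.
        B is a leaf — visit B.
      Visit X.
    Visit S.
  Visit J.
Visit A.

T Z N H B X S J A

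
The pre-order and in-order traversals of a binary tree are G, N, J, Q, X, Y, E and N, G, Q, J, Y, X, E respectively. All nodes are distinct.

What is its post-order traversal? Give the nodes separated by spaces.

The first element of pre-order is the root; it splits in-order into left and right subtrees.
Root G: left subtree has 1 node {N}, right has 5 {Q, J, Y, X, E}.
  Root J: left subtree has 1 node {Q}, right has 3 {Y, X, E}.
    Root X: left subtree has 1 node {Y}, right has 1 {E}.

N Q Y E X J G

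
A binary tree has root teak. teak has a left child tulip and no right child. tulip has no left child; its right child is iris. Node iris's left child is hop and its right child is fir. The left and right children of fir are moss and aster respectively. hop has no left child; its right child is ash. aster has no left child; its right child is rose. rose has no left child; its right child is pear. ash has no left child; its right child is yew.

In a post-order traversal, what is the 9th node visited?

Post-order visits the left subtree, then the right subtree, then the node.
At teak: go left to tulip.
  At tulip: no left child.
  At tulip: go right to iris.
    At iris: go left to hop.
      At hop: no left child.
      At hop: go right to ash.
        At ash: no left child.
        At ash: go right to yew.
          yew is a leaf — visit yew.
        Visit ash.
      Visit hop.
    At iris: go right to fir.
      At fir: go left to moss.
        moss is a leaf — visit moss.
      At fir: go right to aster.
        At aster: no left child.
        At aster: go right to rose.
          At rose: no left child.
          At rose: go right to pear.
            pear is a leaf — visit pear.
          Visit rose.
        Visit aster.
      Visit fir.
    Visit iris.
  Visit tulip.
At teak: no right child.
Visit teak.
Full post-order sequence: yew, ash, hop, moss, pear, rose, aster, fir, iris, tulip, teak.

iris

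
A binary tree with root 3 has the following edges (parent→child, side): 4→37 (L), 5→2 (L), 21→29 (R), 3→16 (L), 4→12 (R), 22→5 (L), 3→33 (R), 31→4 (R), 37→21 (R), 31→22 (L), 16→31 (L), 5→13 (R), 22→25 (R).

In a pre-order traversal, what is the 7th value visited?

13

Pre-order visits the node, then its left subtree, then its right subtree.
Visit 3.
At 3: go left to 16.
  Visit 16.
  At 16: go left to 31.
    Visit 31.
    At 31: go left to 22.
      Visit 22.
      At 22: go left to 5.
        Visit 5.
        At 5: go left to 2.
          2 is a leaf — visit 2.
        At 5: go right to 13.
          13 is a leaf — visit 13.
      At 22: go right to 25.
        25 is a leaf — visit 25.
    At 31: go right to 4.
      Visit 4.
      At 4: go left to 37.
        Visit 37.
        At 37: no left child.
        At 37: go right to 21.
          Visit 21.
          At 21: no left child.
          At 21: go right to 29.
            29 is a leaf — visit 29.
      At 4: go right to 12.
        12 is a leaf — visit 12.
  At 16: no right child.
At 3: go right to 33.
  33 is a leaf — visit 33.
Full pre-order sequence: 3, 16, 31, 22, 5, 2, 13, 25, 4, 37, 21, 29, 12, 33.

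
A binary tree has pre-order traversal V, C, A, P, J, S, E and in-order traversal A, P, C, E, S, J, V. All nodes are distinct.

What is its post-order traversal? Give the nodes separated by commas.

The first element of pre-order is the root; it splits in-order into left and right subtrees.
Root V: left subtree has 6 nodes {A, P, C, E, S, J}, right has 0 { }.
  Root C: left subtree has 2 nodes {A, P}, right has 3 {E, S, J}.
    Root A: left subtree has 0 nodes { }, right has 1 {P}.
    Root J: left subtree has 2 nodes {E, S}, right has 0 { }.
      Root S: left subtree has 1 node {E}, right has 0 { }.

P, A, E, S, J, C, V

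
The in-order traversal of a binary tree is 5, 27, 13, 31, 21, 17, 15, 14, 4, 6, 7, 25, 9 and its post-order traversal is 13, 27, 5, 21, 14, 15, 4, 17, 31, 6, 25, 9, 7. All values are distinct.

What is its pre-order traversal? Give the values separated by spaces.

The last element of post-order is the root; it splits in-order into left and right subtrees.
Root 7: left subtree has 10 nodes {5, 27, 13, 31, 21, 17, 15, 14, 4, 6}, right has 2 {25, 9}.
  Root 6: left subtree has 9 nodes {5, 27, 13, 31, 21, 17, 15, 14, 4}, right has 0 { }.
    Root 31: left subtree has 3 nodes {5, 27, 13}, right has 5 {21, 17, 15, 14, 4}.
      Root 5: left subtree has 0 nodes { }, right has 2 {27, 13}.
        Root 27: left subtree has 0 nodes { }, right has 1 {13}.
      Root 17: left subtree has 1 node {21}, right has 3 {15, 14, 4}.
        Root 4: left subtree has 2 nodes {15, 14}, right has 0 { }.
          Root 15: left subtree has 0 nodes { }, right has 1 {14}.
  Root 9: left subtree has 1 node {25}, right has 0 { }.

7 6 31 5 27 13 17 21 4 15 14 9 25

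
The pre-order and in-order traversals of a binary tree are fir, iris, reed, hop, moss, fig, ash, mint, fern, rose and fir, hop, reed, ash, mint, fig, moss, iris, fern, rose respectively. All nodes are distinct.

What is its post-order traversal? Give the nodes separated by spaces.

The first element of pre-order is the root; it splits in-order into left and right subtrees.
Root fir: left subtree has 0 nodes { }, right has 9 {hop, reed, ash, mint, fig, moss, iris, fern, rose}.
  Root iris: left subtree has 6 nodes {hop, reed, ash, mint, fig, moss}, right has 2 {fern, rose}.
    Root reed: left subtree has 1 node {hop}, right has 4 {ash, mint, fig, moss}.
      Root moss: left subtree has 3 nodes {ash, mint, fig}, right has 0 { }.
        Root fig: left subtree has 2 nodes {ash, mint}, right has 0 { }.
          Root ash: left subtree has 0 nodes { }, right has 1 {mint}.
    Root fern: left subtree has 0 nodes { }, right has 1 {rose}.

hop mint ash fig moss reed rose fern iris fir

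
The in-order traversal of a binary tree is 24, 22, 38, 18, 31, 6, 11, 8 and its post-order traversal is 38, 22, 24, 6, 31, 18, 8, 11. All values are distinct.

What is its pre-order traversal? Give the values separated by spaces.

The last element of post-order is the root; it splits in-order into left and right subtrees.
Root 11: left subtree has 6 nodes {24, 22, 38, 18, 31, 6}, right has 1 {8}.
  Root 18: left subtree has 3 nodes {24, 22, 38}, right has 2 {31, 6}.
    Root 24: left subtree has 0 nodes { }, right has 2 {22, 38}.
      Root 22: left subtree has 0 nodes { }, right has 1 {38}.
    Root 31: left subtree has 0 nodes { }, right has 1 {6}.

11 18 24 22 38 31 6 8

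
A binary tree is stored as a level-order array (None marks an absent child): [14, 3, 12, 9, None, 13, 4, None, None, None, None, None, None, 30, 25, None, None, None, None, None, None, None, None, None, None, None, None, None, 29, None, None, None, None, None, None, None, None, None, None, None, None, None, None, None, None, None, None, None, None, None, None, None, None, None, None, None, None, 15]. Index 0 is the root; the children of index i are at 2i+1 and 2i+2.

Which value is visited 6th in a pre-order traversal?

4

Pre-order visits the node, then its left subtree, then its right subtree.
Visit 14.
At 14: go left to 3.
  Visit 3.
  At 3: go left to 9.
    9 is a leaf — visit 9.
  At 3: no right child.
At 14: go right to 12.
  Visit 12.
  At 12: go left to 13.
    13 is a leaf — visit 13.
  At 12: go right to 4.
    Visit 4.
    At 4: go left to 30.
      Visit 30.
      At 30: no left child.
      At 30: go right to 29.
        Visit 29.
        At 29: go left to 15.
          15 is a leaf — visit 15.
        At 29: no right child.
    At 4: go right to 25.
      25 is a leaf — visit 25.
Full pre-order sequence: 14, 3, 9, 12, 13, 4, 30, 29, 15, 25.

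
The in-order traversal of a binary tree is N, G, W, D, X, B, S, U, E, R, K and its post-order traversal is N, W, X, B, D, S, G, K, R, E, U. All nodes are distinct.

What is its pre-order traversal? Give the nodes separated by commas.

The last element of post-order is the root; it splits in-order into left and right subtrees.
Root U: left subtree has 7 nodes {N, G, W, D, X, B, S}, right has 3 {E, R, K}.
  Root G: left subtree has 1 node {N}, right has 5 {W, D, X, B, S}.
    Root S: left subtree has 4 nodes {W, D, X, B}, right has 0 { }.
      Root D: left subtree has 1 node {W}, right has 2 {X, B}.
        Root B: left subtree has 1 node {X}, right has 0 { }.
  Root E: left subtree has 0 nodes { }, right has 2 {R, K}.
    Root R: left subtree has 0 nodes { }, right has 1 {K}.

U, G, N, S, D, W, B, X, E, R, K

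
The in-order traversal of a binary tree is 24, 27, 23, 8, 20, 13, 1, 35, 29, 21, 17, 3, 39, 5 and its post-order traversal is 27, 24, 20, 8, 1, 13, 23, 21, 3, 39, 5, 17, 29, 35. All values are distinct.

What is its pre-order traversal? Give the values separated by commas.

The last element of post-order is the root; it splits in-order into left and right subtrees.
Root 35: left subtree has 7 nodes {24, 27, 23, 8, 20, 13, 1}, right has 6 {29, 21, 17, 3, 39, 5}.
  Root 23: left subtree has 2 nodes {24, 27}, right has 4 {8, 20, 13, 1}.
    Root 24: left subtree has 0 nodes { }, right has 1 {27}.
    Root 13: left subtree has 2 nodes {8, 20}, right has 1 {1}.
      Root 8: left subtree has 0 nodes { }, right has 1 {20}.
  Root 29: left subtree has 0 nodes { }, right has 5 {21, 17, 3, 39, 5}.
    Root 17: left subtree has 1 node {21}, right has 3 {3, 39, 5}.
      Root 5: left subtree has 2 nodes {3, 39}, right has 0 { }.
        Root 39: left subtree has 1 node {3}, right has 0 { }.

35, 23, 24, 27, 13, 8, 20, 1, 29, 17, 21, 5, 39, 3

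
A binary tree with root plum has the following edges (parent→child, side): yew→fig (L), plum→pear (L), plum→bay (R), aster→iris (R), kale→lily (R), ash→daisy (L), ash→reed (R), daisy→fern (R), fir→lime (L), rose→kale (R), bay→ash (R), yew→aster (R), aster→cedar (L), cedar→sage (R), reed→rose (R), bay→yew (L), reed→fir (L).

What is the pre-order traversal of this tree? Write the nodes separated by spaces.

plum pear bay yew fig aster cedar sage iris ash daisy fern reed fir lime rose kale lily

Pre-order visits the node, then its left subtree, then its right subtree.
Visit plum.
At plum: go left to pear.
  pear is a leaf — visit pear.
At plum: go right to bay.
  Visit bay.
  At bay: go left to yew.
    Visit yew.
    At yew: go left to fig.
      fig is a leaf — visit fig.
    At yew: go right to aster.
      Visit aster.
      At aster: go left to cedar.
        Visit cedar.
        At cedar: no left child.
        At cedar: go right to sage.
          sage is a leaf — visit sage.
      At aster: go right to iris.
        iris is a leaf — visit iris.
  At bay: go right to ash.
    Visit ash.
    At ash: go left to daisy.
      Visit daisy.
      At daisy: no left child.
      At daisy: go right to fern.
        fern is a leaf — visit fern.
    At ash: go right to reed.
      Visit reed.
      At reed: go left to fir.
        Visit fir.
        At fir: go left to lime.
          lime is a leaf — visit lime.
        At fir: no right child.
      At reed: go right to rose.
        Visit rose.
        At rose: no left child.
        At rose: go right to kale.
          Visit kale.
          At kale: no left child.
          At kale: go right to lily.
            lily is a leaf — visit lily.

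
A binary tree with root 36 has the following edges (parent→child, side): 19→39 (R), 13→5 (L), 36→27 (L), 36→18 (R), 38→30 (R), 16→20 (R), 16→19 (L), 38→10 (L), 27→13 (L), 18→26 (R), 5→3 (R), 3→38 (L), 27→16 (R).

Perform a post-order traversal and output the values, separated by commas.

Post-order visits the left subtree, then the right subtree, then the node.
At 36: go left to 27.
  At 27: go left to 13.
    At 13: go left to 5.
      At 5: no left child.
      At 5: go right to 3.
        At 3: go left to 38.
          At 38: go left to 10.
            10 is a leaf — visit 10.
          At 38: go right to 30.
            30 is a leaf — visit 30.
          Visit 38.
        At 3: no right child.
        Visit 3.
      Visit 5.
    At 13: no right child.
    Visit 13.
  At 27: go right to 16.
    At 16: go left to 19.
      At 19: no left child.
      At 19: go right to 39.
        39 is a leaf — visit 39.
      Visit 19.
    At 16: go right to 20.
      20 is a leaf — visit 20.
    Visit 16.
  Visit 27.
At 36: go right to 18.
  At 18: no left child.
  At 18: go right to 26.
    26 is a leaf — visit 26.
  Visit 18.
Visit 36.

10, 30, 38, 3, 5, 13, 39, 19, 20, 16, 27, 26, 18, 36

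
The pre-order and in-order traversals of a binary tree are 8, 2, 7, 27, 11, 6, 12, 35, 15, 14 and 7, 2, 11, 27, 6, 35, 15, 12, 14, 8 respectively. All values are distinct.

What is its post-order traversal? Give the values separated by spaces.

The first element of pre-order is the root; it splits in-order into left and right subtrees.
Root 8: left subtree has 9 nodes {7, 2, 11, 27, 6, 35, 15, 12, 14}, right has 0 { }.
  Root 2: left subtree has 1 node {7}, right has 7 {11, 27, 6, 35, 15, 12, 14}.
    Root 27: left subtree has 1 node {11}, right has 5 {6, 35, 15, 12, 14}.
      Root 6: left subtree has 0 nodes { }, right has 4 {35, 15, 12, 14}.
        Root 12: left subtree has 2 nodes {35, 15}, right has 1 {14}.
          Root 35: left subtree has 0 nodes { }, right has 1 {15}.

7 11 15 35 14 12 6 27 2 8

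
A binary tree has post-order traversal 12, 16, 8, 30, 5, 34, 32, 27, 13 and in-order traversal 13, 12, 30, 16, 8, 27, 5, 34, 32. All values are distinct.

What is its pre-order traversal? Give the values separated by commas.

The last element of post-order is the root; it splits in-order into left and right subtrees.
Root 13: left subtree has 0 nodes { }, right has 8 {12, 30, 16, 8, 27, 5, 34, 32}.
  Root 27: left subtree has 4 nodes {12, 30, 16, 8}, right has 3 {5, 34, 32}.
    Root 30: left subtree has 1 node {12}, right has 2 {16, 8}.
      Root 8: left subtree has 1 node {16}, right has 0 { }.
    Root 32: left subtree has 2 nodes {5, 34}, right has 0 { }.
      Root 34: left subtree has 1 node {5}, right has 0 { }.

13, 27, 30, 12, 8, 16, 32, 34, 5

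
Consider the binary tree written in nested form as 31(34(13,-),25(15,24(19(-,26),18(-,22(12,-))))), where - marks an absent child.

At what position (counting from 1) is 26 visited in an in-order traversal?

7

In-order visits the left subtree, then the node, then the right subtree.
At 31: go left to 34.
  At 34: go left to 13.
    13 is a leaf — visit 13.
  Visit 34.
  At 34: no right child.
Visit 31.
At 31: go right to 25.
  At 25: go left to 15.
    15 is a leaf — visit 15.
  Visit 25.
  At 25: go right to 24.
    At 24: go left to 19.
      At 19: no left child.
      Visit 19.
      At 19: go right to 26.
        26 is a leaf — visit 26.
    Visit 24.
    At 24: go right to 18.
      At 18: no left child.
      Visit 18.
      At 18: go right to 22.
        At 22: go left to 12.
          12 is a leaf — visit 12.
        Visit 22.
        At 22: no right child.
Full in-order sequence: 13, 34, 31, 15, 25, 19, 26, 24, 18, 12, 22.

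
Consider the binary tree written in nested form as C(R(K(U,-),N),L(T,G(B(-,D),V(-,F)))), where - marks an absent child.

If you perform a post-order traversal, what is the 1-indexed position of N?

3

Post-order visits the left subtree, then the right subtree, then the node.
At C: go left to R.
  At R: go left to K.
    At K: go left to U.
      U is a leaf — visit U.
    At K: no right child.
    Visit K.
  At R: go right to N.
    N is a leaf — visit N.
  Visit R.
At C: go right to L.
  At L: go left to T.
    T is a leaf — visit T.
  At L: go right to G.
    At G: go left to B.
      At B: no left child.
      At B: go right to D.
        D is a leaf — visit D.
      Visit B.
    At G: go right to V.
      At V: no left child.
      At V: go right to F.
        F is a leaf — visit F.
      Visit V.
    Visit G.
  Visit L.
Visit C.
Full post-order sequence: U, K, N, R, T, D, B, F, V, G, L, C.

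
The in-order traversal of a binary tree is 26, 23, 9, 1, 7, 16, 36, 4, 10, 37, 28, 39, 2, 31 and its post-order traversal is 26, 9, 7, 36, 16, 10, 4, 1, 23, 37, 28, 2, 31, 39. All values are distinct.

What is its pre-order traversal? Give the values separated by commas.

39, 28, 37, 23, 26, 1, 9, 4, 16, 7, 36, 10, 31, 2

The last element of post-order is the root; it splits in-order into left and right subtrees.
Root 39: left subtree has 11 nodes {26, 23, 9, 1, 7, 16, 36, 4, 10, 37, 28}, right has 2 {2, 31}.
  Root 28: left subtree has 10 nodes {26, 23, 9, 1, 7, 16, 36, 4, 10, 37}, right has 0 { }.
    Root 37: left subtree has 9 nodes {26, 23, 9, 1, 7, 16, 36, 4, 10}, right has 0 { }.
      Root 23: left subtree has 1 node {26}, right has 7 {9, 1, 7, 16, 36, 4, 10}.
        Root 1: left subtree has 1 node {9}, right has 5 {7, 16, 36, 4, 10}.
          Root 4: left subtree has 3 nodes {7, 16, 36}, right has 1 {10}.
            Root 16: left subtree has 1 node {7}, right has 1 {36}.
  Root 31: left subtree has 1 node {2}, right has 0 { }.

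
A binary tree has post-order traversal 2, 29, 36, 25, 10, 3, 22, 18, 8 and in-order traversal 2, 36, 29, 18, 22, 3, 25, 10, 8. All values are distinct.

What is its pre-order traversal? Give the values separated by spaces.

The last element of post-order is the root; it splits in-order into left and right subtrees.
Root 8: left subtree has 8 nodes {2, 36, 29, 18, 22, 3, 25, 10}, right has 0 { }.
  Root 18: left subtree has 3 nodes {2, 36, 29}, right has 4 {22, 3, 25, 10}.
    Root 36: left subtree has 1 node {2}, right has 1 {29}.
    Root 22: left subtree has 0 nodes { }, right has 3 {3, 25, 10}.
      Root 3: left subtree has 0 nodes { }, right has 2 {25, 10}.
        Root 10: left subtree has 1 node {25}, right has 0 { }.

8 18 36 2 29 22 3 10 25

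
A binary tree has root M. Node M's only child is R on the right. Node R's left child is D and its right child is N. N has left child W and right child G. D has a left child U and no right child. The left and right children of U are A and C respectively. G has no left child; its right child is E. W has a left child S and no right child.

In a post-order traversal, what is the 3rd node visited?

Post-order visits the left subtree, then the right subtree, then the node.
At M: no left child.
At M: go right to R.
  At R: go left to D.
    At D: go left to U.
      At U: go left to A.
        A is a leaf — visit A.
      At U: go right to C.
        C is a leaf — visit C.
      Visit U.
    At D: no right child.
    Visit D.
  At R: go right to N.
    At N: go left to W.
      At W: go left to S.
        S is a leaf — visit S.
      At W: no right child.
      Visit W.
    At N: go right to G.
      At G: no left child.
      At G: go right to E.
        E is a leaf — visit E.
      Visit G.
    Visit N.
  Visit R.
Visit M.
Full post-order sequence: A, C, U, D, S, W, E, G, N, R, M.

U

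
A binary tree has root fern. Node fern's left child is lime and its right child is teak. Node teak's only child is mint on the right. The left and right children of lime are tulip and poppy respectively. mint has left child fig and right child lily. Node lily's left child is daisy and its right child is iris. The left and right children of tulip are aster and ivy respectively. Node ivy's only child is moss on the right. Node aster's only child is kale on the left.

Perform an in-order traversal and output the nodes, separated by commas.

kale, aster, tulip, ivy, moss, lime, poppy, fern, teak, fig, mint, daisy, lily, iris

In-order visits the left subtree, then the node, then the right subtree.
At fern: go left to lime.
  At lime: go left to tulip.
    At tulip: go left to aster.
      At aster: go left to kale.
        kale is a leaf — visit kale.
      Visit aster.
      At aster: no right child.
    Visit tulip.
    At tulip: go right to ivy.
      At ivy: no left child.
      Visit ivy.
      At ivy: go right to moss.
        moss is a leaf — visit moss.
  Visit lime.
  At lime: go right to poppy.
    poppy is a leaf — visit poppy.
Visit fern.
At fern: go right to teak.
  At teak: no left child.
  Visit teak.
  At teak: go right to mint.
    At mint: go left to fig.
      fig is a leaf — visit fig.
    Visit mint.
    At mint: go right to lily.
      At lily: go left to daisy.
        daisy is a leaf — visit daisy.
      Visit lily.
      At lily: go right to iris.
        iris is a leaf — visit iris.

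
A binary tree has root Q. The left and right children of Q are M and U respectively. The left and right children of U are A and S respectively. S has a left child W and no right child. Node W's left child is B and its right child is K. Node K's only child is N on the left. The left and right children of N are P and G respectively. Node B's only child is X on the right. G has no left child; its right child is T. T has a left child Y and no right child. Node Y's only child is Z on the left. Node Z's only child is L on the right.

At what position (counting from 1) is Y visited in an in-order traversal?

In-order visits the left subtree, then the node, then the right subtree.
At Q: go left to M.
  M is a leaf — visit M.
Visit Q.
At Q: go right to U.
  At U: go left to A.
    A is a leaf — visit A.
  Visit U.
  At U: go right to S.
    At S: go left to W.
      At W: go left to B.
        At B: no left child.
        Visit B.
        At B: go right to X.
          X is a leaf — visit X.
      Visit W.
      At W: go right to K.
        At K: go left to N.
          At N: go left to P.
            P is a leaf — visit P.
          Visit N.
          At N: go right to G.
            At G: no left child.
            Visit G.
            At G: go right to T.
              At T: go left to Y.
                At Y: go left to Z.
                  At Z: no left child.
                  Visit Z.
                  At Z: go right to L.
                    L is a leaf — visit L.
                Visit Y.
                At Y: no right child.
              Visit T.
              At T: no right child.
        Visit K.
        At K: no right child.
    Visit S.
    At S: no right child.
Full in-order sequence: M, Q, A, U, B, X, W, P, N, G, Z, L, Y, T, K, S.

13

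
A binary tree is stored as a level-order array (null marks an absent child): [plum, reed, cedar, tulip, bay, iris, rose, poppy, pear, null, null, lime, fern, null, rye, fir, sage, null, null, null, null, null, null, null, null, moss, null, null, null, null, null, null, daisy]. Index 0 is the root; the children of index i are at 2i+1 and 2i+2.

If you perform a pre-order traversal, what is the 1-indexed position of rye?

16

Pre-order visits the node, then its left subtree, then its right subtree.
Visit plum.
At plum: go left to reed.
  Visit reed.
  At reed: go left to tulip.
    Visit tulip.
    At tulip: go left to poppy.
      Visit poppy.
      At poppy: go left to fir.
        Visit fir.
        At fir: no left child.
        At fir: go right to daisy.
          daisy is a leaf — visit daisy.
      At poppy: go right to sage.
        sage is a leaf — visit sage.
    At tulip: go right to pear.
      pear is a leaf — visit pear.
  At reed: go right to bay.
    bay is a leaf — visit bay.
At plum: go right to cedar.
  Visit cedar.
  At cedar: go left to iris.
    Visit iris.
    At iris: go left to lime.
      lime is a leaf — visit lime.
    At iris: go right to fern.
      Visit fern.
      At fern: go left to moss.
        moss is a leaf — visit moss.
      At fern: no right child.
  At cedar: go right to rose.
    Visit rose.
    At rose: no left child.
    At rose: go right to rye.
      rye is a leaf — visit rye.
Full pre-order sequence: plum, reed, tulip, poppy, fir, daisy, sage, pear, bay, cedar, iris, lime, fern, moss, rose, rye.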